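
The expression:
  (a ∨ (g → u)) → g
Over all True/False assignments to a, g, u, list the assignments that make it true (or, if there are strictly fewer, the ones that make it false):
is true only for:
  a=False, g=True, u=False;
  a=False, g=True, u=True;
  a=True, g=True, u=False;
  a=True, g=True, u=True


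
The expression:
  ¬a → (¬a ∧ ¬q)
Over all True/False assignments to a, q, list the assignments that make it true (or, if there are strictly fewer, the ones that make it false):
is false only for:
  a=False, q=True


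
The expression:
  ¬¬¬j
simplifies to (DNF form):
¬j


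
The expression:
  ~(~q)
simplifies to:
q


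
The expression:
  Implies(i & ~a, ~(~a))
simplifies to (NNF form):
a | ~i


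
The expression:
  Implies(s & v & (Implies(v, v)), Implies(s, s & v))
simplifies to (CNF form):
True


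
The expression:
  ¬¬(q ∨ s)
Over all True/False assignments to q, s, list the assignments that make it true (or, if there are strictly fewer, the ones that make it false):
is false only for:
  q=False, s=False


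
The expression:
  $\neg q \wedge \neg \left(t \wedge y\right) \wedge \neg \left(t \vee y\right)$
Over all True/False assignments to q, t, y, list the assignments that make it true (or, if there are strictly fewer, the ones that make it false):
is true only for:
  q=False, t=False, y=False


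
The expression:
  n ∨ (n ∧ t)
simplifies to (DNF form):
n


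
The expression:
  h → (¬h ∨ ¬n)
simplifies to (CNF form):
¬h ∨ ¬n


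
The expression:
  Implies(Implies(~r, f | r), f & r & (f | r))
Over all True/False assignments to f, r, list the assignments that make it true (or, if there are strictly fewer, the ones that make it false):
is true only for:
  f=False, r=False;
  f=True, r=True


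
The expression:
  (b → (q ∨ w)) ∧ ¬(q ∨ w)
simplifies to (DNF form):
¬b ∧ ¬q ∧ ¬w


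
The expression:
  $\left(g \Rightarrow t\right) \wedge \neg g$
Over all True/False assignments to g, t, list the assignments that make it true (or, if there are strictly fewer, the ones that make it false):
is true only for:
  g=False, t=False;
  g=False, t=True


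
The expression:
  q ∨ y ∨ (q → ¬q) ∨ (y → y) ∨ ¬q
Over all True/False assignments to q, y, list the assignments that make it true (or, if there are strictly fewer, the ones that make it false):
is always true.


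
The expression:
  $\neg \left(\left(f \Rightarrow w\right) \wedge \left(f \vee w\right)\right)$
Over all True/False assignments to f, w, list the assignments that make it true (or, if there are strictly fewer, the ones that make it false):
is true only for:
  f=False, w=False;
  f=True, w=False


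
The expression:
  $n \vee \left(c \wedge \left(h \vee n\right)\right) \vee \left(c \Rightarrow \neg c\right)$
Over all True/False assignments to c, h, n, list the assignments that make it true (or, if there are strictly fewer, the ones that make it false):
is false only for:
  c=True, h=False, n=False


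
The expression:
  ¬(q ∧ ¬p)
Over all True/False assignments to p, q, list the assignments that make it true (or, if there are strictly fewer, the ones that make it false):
is false only for:
  p=False, q=True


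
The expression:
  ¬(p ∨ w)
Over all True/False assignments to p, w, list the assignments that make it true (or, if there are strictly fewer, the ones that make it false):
is true only for:
  p=False, w=False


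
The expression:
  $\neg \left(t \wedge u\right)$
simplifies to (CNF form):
$\neg t \vee \neg u$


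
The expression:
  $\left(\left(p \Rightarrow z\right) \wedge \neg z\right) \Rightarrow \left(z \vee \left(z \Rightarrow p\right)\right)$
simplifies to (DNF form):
$\text{True}$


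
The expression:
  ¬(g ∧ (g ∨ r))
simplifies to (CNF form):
¬g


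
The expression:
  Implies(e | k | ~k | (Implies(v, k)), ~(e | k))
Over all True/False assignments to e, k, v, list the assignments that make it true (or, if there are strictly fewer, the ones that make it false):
is true only for:
  e=False, k=False, v=False;
  e=False, k=False, v=True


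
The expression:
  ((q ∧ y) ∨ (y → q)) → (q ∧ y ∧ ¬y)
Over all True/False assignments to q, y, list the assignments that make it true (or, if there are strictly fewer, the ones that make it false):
is true only for:
  q=False, y=True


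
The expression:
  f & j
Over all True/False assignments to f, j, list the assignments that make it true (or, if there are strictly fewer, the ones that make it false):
is true only for:
  f=True, j=True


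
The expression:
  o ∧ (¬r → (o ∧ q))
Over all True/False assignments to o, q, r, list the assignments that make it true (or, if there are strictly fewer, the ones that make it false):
is true only for:
  o=True, q=False, r=True;
  o=True, q=True, r=False;
  o=True, q=True, r=True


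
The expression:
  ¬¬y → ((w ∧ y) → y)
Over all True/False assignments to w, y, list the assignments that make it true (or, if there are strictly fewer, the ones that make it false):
is always true.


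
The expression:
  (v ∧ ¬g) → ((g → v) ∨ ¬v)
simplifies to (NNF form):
True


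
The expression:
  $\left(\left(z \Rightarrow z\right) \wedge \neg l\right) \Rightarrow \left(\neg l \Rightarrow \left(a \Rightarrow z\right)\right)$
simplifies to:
$l \vee z \vee \neg a$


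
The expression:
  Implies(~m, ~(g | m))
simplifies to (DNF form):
m | ~g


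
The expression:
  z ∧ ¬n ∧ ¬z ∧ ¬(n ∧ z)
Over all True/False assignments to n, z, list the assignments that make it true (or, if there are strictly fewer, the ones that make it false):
is never true.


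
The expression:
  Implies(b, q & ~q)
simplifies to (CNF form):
~b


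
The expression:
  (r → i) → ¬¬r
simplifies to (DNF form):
r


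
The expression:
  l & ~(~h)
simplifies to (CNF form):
h & l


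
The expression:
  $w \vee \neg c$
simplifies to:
$w \vee \neg c$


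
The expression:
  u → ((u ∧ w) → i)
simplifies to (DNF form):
i ∨ ¬u ∨ ¬w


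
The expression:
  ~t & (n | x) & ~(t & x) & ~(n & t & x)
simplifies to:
~t & (n | x)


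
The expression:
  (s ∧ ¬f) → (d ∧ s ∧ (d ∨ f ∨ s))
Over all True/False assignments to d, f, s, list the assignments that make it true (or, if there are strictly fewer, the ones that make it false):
is false only for:
  d=False, f=False, s=True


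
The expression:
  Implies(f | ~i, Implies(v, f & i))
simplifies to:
i | ~v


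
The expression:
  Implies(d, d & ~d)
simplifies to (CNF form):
~d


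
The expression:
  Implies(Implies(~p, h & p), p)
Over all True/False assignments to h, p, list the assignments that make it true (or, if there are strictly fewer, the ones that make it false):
is always true.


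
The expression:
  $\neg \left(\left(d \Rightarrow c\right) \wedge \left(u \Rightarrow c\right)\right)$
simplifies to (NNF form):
$\neg c \wedge \left(d \vee u\right)$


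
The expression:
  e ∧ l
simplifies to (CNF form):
e ∧ l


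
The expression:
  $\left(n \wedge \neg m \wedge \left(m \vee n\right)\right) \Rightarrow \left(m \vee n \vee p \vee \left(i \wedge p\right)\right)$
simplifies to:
$\text{True}$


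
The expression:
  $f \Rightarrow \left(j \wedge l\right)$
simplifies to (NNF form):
$\left(j \wedge l\right) \vee \neg f$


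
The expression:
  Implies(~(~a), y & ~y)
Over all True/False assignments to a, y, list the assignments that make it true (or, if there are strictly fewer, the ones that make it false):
is true only for:
  a=False, y=False;
  a=False, y=True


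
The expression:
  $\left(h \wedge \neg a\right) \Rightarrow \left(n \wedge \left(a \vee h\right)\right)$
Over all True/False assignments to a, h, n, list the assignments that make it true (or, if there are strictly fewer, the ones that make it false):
is false only for:
  a=False, h=True, n=False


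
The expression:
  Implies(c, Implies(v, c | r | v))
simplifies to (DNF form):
True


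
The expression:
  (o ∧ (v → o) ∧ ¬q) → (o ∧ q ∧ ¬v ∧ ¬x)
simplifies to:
q ∨ ¬o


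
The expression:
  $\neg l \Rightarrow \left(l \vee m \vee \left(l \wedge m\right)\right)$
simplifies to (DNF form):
$l \vee m$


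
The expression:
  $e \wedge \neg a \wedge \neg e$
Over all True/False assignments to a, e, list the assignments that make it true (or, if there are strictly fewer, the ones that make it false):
is never true.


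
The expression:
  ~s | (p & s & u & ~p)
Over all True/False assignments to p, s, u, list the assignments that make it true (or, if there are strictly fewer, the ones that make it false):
is true only for:
  p=False, s=False, u=False;
  p=False, s=False, u=True;
  p=True, s=False, u=False;
  p=True, s=False, u=True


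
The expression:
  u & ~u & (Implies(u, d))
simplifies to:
False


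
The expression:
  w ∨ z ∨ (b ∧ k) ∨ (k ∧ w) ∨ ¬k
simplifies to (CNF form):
b ∨ w ∨ z ∨ ¬k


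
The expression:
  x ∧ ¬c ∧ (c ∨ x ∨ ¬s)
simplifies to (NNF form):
x ∧ ¬c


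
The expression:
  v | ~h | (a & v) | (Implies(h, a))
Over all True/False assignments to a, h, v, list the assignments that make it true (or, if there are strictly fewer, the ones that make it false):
is false only for:
  a=False, h=True, v=False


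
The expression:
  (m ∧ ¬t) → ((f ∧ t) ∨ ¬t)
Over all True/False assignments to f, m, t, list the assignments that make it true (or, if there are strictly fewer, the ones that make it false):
is always true.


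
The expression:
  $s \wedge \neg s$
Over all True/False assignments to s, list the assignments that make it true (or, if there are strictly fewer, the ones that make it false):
is never true.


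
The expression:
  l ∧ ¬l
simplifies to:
False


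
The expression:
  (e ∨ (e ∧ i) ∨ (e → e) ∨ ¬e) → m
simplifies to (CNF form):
m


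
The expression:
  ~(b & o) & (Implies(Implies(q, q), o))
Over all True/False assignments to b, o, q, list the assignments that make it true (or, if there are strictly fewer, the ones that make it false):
is true only for:
  b=False, o=True, q=False;
  b=False, o=True, q=True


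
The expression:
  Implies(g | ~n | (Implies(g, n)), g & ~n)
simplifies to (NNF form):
g & ~n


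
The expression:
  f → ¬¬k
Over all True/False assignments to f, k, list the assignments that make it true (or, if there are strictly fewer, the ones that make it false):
is false only for:
  f=True, k=False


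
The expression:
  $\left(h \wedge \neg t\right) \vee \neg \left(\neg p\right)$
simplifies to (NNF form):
$p \vee \left(h \wedge \neg t\right)$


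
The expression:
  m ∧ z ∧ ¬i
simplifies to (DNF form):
m ∧ z ∧ ¬i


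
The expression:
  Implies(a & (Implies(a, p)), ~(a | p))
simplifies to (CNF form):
~a | ~p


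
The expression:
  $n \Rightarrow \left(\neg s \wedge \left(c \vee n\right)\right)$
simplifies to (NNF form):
$\neg n \vee \neg s$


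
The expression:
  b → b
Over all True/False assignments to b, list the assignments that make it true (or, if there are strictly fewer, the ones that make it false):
is always true.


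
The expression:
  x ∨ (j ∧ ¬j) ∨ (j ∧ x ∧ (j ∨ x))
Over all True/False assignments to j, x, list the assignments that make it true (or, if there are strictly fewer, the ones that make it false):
is true only for:
  j=False, x=True;
  j=True, x=True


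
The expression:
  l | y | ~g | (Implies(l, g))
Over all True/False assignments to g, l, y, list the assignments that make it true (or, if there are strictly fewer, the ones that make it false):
is always true.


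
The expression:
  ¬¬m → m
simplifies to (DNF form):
True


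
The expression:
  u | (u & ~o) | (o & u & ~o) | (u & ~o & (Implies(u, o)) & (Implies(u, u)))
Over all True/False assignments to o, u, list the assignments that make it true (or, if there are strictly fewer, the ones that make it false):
is true only for:
  o=False, u=True;
  o=True, u=True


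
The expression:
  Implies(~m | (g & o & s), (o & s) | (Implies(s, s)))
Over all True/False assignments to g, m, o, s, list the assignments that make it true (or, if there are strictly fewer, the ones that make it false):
is always true.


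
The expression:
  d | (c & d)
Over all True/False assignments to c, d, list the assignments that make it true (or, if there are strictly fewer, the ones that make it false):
is true only for:
  c=False, d=True;
  c=True, d=True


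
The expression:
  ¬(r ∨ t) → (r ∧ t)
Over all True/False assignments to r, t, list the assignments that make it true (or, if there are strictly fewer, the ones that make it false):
is false only for:
  r=False, t=False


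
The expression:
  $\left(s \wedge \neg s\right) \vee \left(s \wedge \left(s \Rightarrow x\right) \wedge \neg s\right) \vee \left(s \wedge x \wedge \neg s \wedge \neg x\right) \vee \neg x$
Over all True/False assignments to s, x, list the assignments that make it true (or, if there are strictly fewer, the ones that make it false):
is true only for:
  s=False, x=False;
  s=True, x=False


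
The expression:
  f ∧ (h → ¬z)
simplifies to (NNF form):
f ∧ (¬h ∨ ¬z)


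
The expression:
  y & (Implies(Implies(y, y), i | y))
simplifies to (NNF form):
y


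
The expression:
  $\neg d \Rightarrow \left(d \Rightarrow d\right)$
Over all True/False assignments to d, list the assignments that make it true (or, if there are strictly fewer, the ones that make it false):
is always true.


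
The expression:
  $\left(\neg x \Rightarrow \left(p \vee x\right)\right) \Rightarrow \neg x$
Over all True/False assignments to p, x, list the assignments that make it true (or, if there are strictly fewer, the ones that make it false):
is true only for:
  p=False, x=False;
  p=True, x=False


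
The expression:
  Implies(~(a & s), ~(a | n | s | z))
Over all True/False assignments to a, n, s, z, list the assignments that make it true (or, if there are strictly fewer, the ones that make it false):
is true only for:
  a=False, n=False, s=False, z=False;
  a=True, n=False, s=True, z=False;
  a=True, n=False, s=True, z=True;
  a=True, n=True, s=True, z=False;
  a=True, n=True, s=True, z=True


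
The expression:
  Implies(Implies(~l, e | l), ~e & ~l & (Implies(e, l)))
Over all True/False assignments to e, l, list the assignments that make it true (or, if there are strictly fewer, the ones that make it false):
is true only for:
  e=False, l=False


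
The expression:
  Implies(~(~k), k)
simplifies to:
True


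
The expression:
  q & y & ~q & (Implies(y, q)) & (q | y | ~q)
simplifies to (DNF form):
False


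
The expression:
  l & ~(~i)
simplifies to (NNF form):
i & l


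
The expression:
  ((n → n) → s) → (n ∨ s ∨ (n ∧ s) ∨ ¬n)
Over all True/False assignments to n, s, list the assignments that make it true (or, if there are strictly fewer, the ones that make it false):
is always true.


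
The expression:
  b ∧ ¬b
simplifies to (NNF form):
False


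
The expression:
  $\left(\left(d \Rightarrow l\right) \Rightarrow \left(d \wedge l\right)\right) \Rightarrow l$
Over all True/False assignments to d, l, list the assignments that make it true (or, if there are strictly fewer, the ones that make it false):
is false only for:
  d=True, l=False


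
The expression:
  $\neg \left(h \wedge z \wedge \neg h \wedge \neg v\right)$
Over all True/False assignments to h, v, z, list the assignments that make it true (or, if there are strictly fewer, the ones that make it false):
is always true.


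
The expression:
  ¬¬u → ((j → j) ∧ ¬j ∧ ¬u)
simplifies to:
¬u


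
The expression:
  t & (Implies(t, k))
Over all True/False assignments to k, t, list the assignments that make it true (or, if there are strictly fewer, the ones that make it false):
is true only for:
  k=True, t=True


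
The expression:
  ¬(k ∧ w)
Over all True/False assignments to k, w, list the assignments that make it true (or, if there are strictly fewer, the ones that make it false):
is false only for:
  k=True, w=True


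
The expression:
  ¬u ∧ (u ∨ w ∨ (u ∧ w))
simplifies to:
w ∧ ¬u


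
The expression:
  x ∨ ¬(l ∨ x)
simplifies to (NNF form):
x ∨ ¬l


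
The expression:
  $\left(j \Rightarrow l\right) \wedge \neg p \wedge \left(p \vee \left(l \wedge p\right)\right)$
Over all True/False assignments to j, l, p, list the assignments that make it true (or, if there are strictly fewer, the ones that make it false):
is never true.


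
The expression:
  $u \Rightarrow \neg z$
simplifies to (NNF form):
$\neg u \vee \neg z$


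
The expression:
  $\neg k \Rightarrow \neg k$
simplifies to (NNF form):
$\text{True}$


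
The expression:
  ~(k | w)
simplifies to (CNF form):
~k & ~w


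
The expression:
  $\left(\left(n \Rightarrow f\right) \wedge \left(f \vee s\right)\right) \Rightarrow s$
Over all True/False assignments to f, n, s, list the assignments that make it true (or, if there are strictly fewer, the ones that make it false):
is false only for:
  f=True, n=False, s=False;
  f=True, n=True, s=False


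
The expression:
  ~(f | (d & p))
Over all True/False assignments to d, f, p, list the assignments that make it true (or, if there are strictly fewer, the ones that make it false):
is true only for:
  d=False, f=False, p=False;
  d=False, f=False, p=True;
  d=True, f=False, p=False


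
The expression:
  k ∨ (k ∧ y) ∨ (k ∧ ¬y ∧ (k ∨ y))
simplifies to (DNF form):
k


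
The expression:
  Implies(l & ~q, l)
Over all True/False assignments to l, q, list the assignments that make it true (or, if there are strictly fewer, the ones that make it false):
is always true.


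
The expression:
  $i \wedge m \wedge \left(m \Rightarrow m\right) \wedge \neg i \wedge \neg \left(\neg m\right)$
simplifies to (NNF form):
$\text{False}$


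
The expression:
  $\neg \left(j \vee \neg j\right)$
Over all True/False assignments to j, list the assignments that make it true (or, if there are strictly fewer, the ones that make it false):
is never true.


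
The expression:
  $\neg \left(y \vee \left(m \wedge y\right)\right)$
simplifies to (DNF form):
$\neg y$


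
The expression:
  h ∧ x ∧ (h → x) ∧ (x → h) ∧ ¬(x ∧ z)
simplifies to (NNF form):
h ∧ x ∧ ¬z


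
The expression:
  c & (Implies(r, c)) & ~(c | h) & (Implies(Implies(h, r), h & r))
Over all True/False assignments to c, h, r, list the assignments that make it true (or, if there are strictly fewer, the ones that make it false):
is never true.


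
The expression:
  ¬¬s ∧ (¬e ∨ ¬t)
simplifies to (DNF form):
(s ∧ ¬e) ∨ (s ∧ ¬t)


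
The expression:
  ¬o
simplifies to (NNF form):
¬o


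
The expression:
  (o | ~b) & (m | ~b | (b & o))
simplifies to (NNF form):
o | ~b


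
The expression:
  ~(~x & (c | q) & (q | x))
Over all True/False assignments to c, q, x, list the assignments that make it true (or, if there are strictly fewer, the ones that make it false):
is false only for:
  c=False, q=True, x=False;
  c=True, q=True, x=False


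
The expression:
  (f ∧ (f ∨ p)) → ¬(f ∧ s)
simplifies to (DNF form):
¬f ∨ ¬s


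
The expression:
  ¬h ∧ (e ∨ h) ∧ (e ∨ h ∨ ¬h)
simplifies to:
e ∧ ¬h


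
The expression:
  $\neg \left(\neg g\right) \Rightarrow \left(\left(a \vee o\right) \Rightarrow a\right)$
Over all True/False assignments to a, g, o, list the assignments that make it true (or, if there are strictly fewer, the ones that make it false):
is false only for:
  a=False, g=True, o=True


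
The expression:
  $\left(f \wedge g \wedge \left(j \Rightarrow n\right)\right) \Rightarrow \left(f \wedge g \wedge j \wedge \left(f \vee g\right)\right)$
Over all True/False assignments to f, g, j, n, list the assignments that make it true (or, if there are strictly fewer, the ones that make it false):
is false only for:
  f=True, g=True, j=False, n=False;
  f=True, g=True, j=False, n=True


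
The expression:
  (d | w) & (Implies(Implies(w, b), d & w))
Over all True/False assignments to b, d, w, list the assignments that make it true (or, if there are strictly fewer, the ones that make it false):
is true only for:
  b=False, d=False, w=True;
  b=False, d=True, w=True;
  b=True, d=True, w=True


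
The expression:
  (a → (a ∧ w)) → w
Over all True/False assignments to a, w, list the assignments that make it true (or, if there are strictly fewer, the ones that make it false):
is false only for:
  a=False, w=False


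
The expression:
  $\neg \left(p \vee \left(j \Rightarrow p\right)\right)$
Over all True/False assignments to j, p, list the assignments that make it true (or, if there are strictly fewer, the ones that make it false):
is true only for:
  j=True, p=False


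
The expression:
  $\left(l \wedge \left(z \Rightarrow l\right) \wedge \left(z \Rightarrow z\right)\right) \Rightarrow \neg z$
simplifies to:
$\neg l \vee \neg z$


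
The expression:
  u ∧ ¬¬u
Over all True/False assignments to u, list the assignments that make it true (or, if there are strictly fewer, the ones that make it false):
is true only for:
  u=True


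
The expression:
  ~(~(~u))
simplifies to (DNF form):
~u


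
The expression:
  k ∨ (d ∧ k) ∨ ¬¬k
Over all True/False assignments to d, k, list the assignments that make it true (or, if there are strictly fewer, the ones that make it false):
is true only for:
  d=False, k=True;
  d=True, k=True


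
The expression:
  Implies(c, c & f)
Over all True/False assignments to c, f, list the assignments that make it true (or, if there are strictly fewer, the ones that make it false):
is false only for:
  c=True, f=False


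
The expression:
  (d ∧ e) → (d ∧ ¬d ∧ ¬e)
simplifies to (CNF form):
¬d ∨ ¬e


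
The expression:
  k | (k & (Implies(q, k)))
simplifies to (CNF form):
k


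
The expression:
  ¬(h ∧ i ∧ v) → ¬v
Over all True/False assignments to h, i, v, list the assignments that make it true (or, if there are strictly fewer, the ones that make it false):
is false only for:
  h=False, i=False, v=True;
  h=False, i=True, v=True;
  h=True, i=False, v=True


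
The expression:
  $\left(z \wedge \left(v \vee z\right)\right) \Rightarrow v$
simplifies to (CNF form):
$v \vee \neg z$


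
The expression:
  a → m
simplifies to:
m ∨ ¬a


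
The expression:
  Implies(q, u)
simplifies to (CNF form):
u | ~q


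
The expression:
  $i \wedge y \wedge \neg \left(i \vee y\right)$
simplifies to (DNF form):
$\text{False}$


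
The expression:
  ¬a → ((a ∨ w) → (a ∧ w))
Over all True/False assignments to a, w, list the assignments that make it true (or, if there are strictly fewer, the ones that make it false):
is false only for:
  a=False, w=True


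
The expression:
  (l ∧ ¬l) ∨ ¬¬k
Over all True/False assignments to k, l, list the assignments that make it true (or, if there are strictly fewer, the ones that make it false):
is true only for:
  k=True, l=False;
  k=True, l=True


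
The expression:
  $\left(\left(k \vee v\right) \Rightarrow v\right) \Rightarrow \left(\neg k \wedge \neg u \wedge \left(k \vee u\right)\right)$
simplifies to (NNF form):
$k \wedge \neg v$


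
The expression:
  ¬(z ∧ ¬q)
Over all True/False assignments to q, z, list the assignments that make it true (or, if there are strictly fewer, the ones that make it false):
is false only for:
  q=False, z=True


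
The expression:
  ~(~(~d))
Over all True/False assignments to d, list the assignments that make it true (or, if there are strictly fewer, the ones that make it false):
is true only for:
  d=False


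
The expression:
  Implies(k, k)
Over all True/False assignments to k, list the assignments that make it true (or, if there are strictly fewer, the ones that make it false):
is always true.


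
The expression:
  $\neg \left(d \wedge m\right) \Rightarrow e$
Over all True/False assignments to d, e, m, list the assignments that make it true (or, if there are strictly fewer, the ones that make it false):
is false only for:
  d=False, e=False, m=False;
  d=False, e=False, m=True;
  d=True, e=False, m=False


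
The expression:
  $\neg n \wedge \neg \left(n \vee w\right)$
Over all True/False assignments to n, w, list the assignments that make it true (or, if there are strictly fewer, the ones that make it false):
is true only for:
  n=False, w=False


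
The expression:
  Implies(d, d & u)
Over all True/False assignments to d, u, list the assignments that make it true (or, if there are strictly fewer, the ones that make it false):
is false only for:
  d=True, u=False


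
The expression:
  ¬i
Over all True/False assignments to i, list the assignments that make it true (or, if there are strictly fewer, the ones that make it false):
is true only for:
  i=False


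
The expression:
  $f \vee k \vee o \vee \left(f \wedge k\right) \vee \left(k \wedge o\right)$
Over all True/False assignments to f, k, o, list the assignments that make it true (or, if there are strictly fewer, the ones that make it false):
is false only for:
  f=False, k=False, o=False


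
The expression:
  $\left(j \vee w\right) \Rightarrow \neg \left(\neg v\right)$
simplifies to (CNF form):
$\left(v \vee \neg j\right) \wedge \left(v \vee \neg w\right)$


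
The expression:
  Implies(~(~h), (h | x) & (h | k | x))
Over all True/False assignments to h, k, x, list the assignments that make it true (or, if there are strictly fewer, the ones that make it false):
is always true.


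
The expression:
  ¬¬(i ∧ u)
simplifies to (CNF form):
i ∧ u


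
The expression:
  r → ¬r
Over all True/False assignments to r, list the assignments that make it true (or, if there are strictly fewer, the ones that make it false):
is true only for:
  r=False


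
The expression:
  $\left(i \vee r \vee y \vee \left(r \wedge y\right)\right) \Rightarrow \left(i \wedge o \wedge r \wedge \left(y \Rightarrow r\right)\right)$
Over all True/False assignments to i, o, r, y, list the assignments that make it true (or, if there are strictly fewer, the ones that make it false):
is true only for:
  i=False, o=False, r=False, y=False;
  i=False, o=True, r=False, y=False;
  i=True, o=True, r=True, y=False;
  i=True, o=True, r=True, y=True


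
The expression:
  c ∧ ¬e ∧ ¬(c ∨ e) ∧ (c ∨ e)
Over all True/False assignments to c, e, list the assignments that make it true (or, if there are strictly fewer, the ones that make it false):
is never true.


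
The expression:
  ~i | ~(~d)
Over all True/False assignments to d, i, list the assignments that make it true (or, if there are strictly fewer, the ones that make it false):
is false only for:
  d=False, i=True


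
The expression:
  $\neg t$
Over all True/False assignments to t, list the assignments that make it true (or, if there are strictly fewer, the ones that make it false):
is true only for:
  t=False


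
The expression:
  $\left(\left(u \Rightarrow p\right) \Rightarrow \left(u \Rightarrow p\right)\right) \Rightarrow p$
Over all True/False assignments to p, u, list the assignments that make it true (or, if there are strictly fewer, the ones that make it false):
is true only for:
  p=True, u=False;
  p=True, u=True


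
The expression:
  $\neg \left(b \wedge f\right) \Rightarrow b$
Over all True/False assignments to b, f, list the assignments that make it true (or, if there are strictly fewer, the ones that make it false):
is true only for:
  b=True, f=False;
  b=True, f=True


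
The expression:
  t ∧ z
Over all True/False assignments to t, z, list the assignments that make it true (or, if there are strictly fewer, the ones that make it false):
is true only for:
  t=True, z=True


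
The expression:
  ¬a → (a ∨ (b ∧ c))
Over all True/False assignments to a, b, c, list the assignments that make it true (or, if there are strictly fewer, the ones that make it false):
is false only for:
  a=False, b=False, c=False;
  a=False, b=False, c=True;
  a=False, b=True, c=False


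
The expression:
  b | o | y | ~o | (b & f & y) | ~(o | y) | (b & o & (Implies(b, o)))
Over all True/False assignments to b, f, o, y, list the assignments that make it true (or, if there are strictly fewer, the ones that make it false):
is always true.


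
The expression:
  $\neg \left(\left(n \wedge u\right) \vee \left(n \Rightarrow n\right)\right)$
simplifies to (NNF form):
$\text{False}$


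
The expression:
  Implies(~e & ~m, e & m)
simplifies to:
e | m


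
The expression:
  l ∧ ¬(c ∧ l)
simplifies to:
l ∧ ¬c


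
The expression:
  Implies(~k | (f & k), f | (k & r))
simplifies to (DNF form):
f | k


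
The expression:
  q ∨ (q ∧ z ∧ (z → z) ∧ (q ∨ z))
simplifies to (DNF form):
q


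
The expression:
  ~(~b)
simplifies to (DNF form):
b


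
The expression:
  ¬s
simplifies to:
¬s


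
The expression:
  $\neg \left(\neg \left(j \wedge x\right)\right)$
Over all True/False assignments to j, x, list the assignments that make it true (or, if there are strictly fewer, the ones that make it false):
is true only for:
  j=True, x=True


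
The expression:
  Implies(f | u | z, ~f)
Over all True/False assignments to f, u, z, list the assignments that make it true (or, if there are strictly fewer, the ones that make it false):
is true only for:
  f=False, u=False, z=False;
  f=False, u=False, z=True;
  f=False, u=True, z=False;
  f=False, u=True, z=True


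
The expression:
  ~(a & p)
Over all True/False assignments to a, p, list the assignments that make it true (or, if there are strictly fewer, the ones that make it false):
is false only for:
  a=True, p=True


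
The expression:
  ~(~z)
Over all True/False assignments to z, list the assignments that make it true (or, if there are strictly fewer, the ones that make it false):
is true only for:
  z=True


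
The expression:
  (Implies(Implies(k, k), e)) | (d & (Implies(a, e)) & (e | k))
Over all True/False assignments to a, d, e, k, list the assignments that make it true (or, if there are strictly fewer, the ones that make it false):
is false only for:
  a=False, d=False, e=False, k=False;
  a=False, d=False, e=False, k=True;
  a=False, d=True, e=False, k=False;
  a=True, d=False, e=False, k=False;
  a=True, d=False, e=False, k=True;
  a=True, d=True, e=False, k=False;
  a=True, d=True, e=False, k=True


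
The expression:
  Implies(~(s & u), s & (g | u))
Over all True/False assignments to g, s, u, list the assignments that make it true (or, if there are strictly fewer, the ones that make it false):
is true only for:
  g=False, s=True, u=True;
  g=True, s=True, u=False;
  g=True, s=True, u=True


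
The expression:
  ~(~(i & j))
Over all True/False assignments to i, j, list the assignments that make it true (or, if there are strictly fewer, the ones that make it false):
is true only for:
  i=True, j=True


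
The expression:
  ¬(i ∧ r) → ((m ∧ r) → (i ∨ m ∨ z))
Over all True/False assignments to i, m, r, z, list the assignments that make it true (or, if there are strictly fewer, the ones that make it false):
is always true.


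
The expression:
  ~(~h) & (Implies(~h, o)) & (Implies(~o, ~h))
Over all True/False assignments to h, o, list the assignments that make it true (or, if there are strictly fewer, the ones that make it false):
is true only for:
  h=True, o=True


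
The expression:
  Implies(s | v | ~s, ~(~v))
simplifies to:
v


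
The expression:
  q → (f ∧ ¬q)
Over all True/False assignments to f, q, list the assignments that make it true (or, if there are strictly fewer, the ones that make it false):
is true only for:
  f=False, q=False;
  f=True, q=False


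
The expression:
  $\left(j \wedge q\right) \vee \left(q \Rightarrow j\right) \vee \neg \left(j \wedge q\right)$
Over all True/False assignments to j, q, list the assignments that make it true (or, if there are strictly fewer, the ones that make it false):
is always true.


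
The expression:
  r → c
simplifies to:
c ∨ ¬r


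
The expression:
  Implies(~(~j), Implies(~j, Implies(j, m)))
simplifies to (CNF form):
True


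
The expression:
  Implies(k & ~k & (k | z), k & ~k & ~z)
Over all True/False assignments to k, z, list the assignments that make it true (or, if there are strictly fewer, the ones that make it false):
is always true.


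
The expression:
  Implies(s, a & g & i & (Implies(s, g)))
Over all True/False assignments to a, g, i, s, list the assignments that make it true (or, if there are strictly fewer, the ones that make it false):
is false only for:
  a=False, g=False, i=False, s=True;
  a=False, g=False, i=True, s=True;
  a=False, g=True, i=False, s=True;
  a=False, g=True, i=True, s=True;
  a=True, g=False, i=False, s=True;
  a=True, g=False, i=True, s=True;
  a=True, g=True, i=False, s=True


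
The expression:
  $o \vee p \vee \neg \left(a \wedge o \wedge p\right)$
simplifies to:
$\text{True}$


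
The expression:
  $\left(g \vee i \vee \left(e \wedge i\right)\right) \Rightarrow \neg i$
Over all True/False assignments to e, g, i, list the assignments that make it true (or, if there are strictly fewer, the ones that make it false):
is true only for:
  e=False, g=False, i=False;
  e=False, g=True, i=False;
  e=True, g=False, i=False;
  e=True, g=True, i=False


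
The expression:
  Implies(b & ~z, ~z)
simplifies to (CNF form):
True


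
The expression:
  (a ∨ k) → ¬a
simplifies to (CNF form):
¬a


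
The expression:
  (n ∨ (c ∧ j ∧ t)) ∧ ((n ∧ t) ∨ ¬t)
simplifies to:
n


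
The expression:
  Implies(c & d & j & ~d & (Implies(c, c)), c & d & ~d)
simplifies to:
True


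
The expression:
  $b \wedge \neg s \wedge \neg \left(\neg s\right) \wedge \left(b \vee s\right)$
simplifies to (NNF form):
$\text{False}$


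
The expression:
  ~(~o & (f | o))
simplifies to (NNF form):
o | ~f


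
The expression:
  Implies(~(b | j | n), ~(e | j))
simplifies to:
b | j | n | ~e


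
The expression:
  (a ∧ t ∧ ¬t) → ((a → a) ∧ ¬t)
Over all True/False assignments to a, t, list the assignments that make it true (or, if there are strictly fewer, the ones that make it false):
is always true.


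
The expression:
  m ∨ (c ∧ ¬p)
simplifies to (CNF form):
(c ∨ m) ∧ (m ∨ ¬p)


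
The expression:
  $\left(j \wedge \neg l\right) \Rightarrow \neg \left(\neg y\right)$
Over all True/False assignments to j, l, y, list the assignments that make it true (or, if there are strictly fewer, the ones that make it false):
is false only for:
  j=True, l=False, y=False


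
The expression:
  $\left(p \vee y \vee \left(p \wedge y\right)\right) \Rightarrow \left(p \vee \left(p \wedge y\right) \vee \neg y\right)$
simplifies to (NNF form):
$p \vee \neg y$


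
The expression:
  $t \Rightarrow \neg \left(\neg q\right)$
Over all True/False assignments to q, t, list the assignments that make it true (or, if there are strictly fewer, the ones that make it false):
is false only for:
  q=False, t=True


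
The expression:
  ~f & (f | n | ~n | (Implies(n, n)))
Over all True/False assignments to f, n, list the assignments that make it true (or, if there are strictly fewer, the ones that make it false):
is true only for:
  f=False, n=False;
  f=False, n=True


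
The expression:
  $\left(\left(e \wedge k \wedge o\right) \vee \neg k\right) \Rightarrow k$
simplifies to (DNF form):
$k$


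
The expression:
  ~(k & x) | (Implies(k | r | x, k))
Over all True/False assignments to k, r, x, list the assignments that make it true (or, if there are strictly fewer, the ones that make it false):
is always true.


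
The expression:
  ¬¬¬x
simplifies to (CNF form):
¬x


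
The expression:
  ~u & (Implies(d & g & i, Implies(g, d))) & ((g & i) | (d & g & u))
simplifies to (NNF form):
g & i & ~u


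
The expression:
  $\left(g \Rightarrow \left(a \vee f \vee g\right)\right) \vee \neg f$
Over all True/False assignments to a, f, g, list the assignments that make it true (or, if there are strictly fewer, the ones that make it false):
is always true.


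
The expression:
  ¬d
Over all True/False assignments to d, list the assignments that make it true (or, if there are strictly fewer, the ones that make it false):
is true only for:
  d=False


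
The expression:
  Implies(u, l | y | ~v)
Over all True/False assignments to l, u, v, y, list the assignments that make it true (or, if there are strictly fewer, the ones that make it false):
is false only for:
  l=False, u=True, v=True, y=False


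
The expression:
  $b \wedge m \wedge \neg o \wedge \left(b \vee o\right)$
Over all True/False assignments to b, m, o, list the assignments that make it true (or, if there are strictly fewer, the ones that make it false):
is true only for:
  b=True, m=True, o=False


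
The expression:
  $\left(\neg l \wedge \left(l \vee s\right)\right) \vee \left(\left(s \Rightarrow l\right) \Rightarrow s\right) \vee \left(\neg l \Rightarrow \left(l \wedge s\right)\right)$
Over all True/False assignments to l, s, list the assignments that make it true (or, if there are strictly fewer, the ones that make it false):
is false only for:
  l=False, s=False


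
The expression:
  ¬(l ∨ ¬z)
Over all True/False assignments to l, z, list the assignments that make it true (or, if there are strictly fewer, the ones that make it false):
is true only for:
  l=False, z=True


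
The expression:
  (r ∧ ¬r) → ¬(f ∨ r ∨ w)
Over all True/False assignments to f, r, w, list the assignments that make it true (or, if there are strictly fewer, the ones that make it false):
is always true.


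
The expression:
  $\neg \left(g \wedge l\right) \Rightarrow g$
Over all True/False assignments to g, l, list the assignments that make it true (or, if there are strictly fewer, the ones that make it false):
is true only for:
  g=True, l=False;
  g=True, l=True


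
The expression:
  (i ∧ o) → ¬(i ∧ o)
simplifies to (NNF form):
¬i ∨ ¬o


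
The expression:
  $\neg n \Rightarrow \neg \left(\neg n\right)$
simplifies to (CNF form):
$n$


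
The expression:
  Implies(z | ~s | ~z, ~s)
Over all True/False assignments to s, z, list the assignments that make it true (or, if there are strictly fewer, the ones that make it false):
is true only for:
  s=False, z=False;
  s=False, z=True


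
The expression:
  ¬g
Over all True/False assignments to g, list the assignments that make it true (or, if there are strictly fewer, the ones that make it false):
is true only for:
  g=False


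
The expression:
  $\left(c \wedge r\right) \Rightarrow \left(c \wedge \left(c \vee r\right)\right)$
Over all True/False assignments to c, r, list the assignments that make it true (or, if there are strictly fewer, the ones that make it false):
is always true.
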